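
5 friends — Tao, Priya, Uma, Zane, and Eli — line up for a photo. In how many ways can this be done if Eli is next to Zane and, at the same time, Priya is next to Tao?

Treat {Eli,Zane} as one block (2 orders) and {Priya,Tao} as another (2 orders).
That leaves 3 units to arrange: 2 × 2 × 3! = 4 × 6 = 24.

24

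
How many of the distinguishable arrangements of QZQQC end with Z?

4

With the last slot taken by Z, it remains to arrange the other 4 letters (QQQC).
Those 4 letters have Q appearing 3 times, giving (4)!/(3!) = 4.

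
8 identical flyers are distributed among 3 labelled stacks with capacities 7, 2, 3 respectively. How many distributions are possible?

Without the upper bounds there are C(10,2) = 45 ways to split 8 among 3 stacks.
Subtract solutions that violate a single cap (substitute x_i' = x_i − (cap_i+1)): x_1 ≥ 8 gives C(2,2) = 1; x_2 ≥ 3 gives C(7,2) = 21; x_3 ≥ 4 gives C(6,2) = 15. Together 37.
Add back pairs where two caps are both exceeded: 0 + 0 + 3 = 3.
By inclusion–exclusion the count is 45 − 37 + 3 = 11.

11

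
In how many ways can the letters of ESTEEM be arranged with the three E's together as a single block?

24

Treat the 3 copies of E as a single block. The multiset to arrange is then {EEE, M, S, T}, 4 items in all.
All 4 items are distinct, so there are (4)! = 24 arrangements.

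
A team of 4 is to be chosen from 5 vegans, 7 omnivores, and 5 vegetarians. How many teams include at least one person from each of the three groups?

1225

With no constraint there are C(17,4) = 2380 possible selections.
Subtract selections that omit an entire group: no vegans → C(12,4) = 495; no omnivores → C(10,4) = 210; no vegetarians → C(12,4) = 495.
Add back selections omitting two groups (i.e. drawn from a single group): C(5,4) + C(7,4) + C(5,4) = 45.
By inclusion–exclusion: 2380 − 1200 + 45 = 1225.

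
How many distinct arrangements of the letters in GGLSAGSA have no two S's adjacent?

There are 8!/(3!·2!·2!) = 1680 arrangements of GGLSAGSA in total.
Arrangements with the S's together: treat SS as one letter, giving (7)!/(3!·2!) = 420.
Subtracting, 1680 − 420 = 1260 arrangements keep the S's apart.

1260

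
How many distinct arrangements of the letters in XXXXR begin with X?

4

Fix X in the first position and arrange the remaining 4 letters.
Those 4 letters have X appearing 3 times, giving (4)!/(3!) = 4.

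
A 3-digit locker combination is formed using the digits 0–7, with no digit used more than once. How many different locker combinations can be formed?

Choose and order 3 of the 8 symbols: the first digit has 8 options, the next 7, then 6.
8 × 7 × 6 = 336.

336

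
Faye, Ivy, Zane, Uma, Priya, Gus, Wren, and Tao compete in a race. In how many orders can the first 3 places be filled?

This is an ordered selection of 3 from 8: P(8,3).
That gives 8 × 7 × 6 = 336.

336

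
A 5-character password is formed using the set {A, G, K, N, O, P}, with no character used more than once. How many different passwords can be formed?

This is a permutation of 5 out of 6: P(6,5) = 6!/1!.
6 × 5 × 4 × 3 × 2 = 720.

720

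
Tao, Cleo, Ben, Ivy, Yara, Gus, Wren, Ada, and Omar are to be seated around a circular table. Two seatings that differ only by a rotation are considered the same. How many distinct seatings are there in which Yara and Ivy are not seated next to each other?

30240

All circular seatings of 9 people number (8)! = 40320.
Those with Yara next to Ivy: fuse the pair into one unit and seat 8 units around a circle — 2·(7)! = 10080.
Subtracting, 40320 − 10080 = 30240.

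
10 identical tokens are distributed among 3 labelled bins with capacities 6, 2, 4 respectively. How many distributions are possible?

6

Ignoring the caps, the number of non-negative solutions to x_1+…+x_3 = 10 is C(12,2) = 66.
Subtract solutions that violate a single cap (substitute x_i' = x_i − (cap_i+1)): x_1 ≥ 7 gives C(5,2) = 10; x_2 ≥ 3 gives C(9,2) = 36; x_3 ≥ 5 gives C(7,2) = 21. Together 67.
Add back pairs where two caps are both exceeded: 1 + 0 + 6 = 7.
By inclusion–exclusion the count is 66 − 67 + 7 = 6.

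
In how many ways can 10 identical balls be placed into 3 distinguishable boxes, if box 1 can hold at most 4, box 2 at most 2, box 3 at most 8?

12

By stars and bars, unrestricted non-negative solutions to x_1+…+x_3 = 10 number C(10+2,2) = 66.
Subtract solutions that violate a single cap (substitute x_i' = x_i − (cap_i+1)): x_1 ≥ 5 gives C(7,2) = 21; x_2 ≥ 3 gives C(9,2) = 36; x_3 ≥ 9 gives C(3,2) = 3. Together 60.
Add back pairs where two caps are both exceeded: 6 + 0 + 0 = 6.
By inclusion–exclusion the count is 66 − 60 + 6 = 12.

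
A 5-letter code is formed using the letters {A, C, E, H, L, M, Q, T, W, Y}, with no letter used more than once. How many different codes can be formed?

30240

This is a permutation of 5 out of 10: P(10,5) = 10!/5!.
10 × 9 × 8 × 7 × 6 = 30240.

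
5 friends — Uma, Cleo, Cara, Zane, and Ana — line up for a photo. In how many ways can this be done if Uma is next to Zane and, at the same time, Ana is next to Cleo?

Treat {Uma,Zane} as one block (2 orders) and {Ana,Cleo} as another (2 orders).
That leaves 3 units to arrange: 2 × 2 × 3! = 4 × 6 = 24.

24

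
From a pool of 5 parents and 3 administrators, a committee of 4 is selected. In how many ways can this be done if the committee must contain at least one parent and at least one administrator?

With no constraint there are C(8,4) = 70 possible selections.
Selections missing a whole group: no parents → C(3,4) = 0; no administrators → C(5,4) = 5.
Both groups omitted at once is impossible, so 70 − 5 = 65.

65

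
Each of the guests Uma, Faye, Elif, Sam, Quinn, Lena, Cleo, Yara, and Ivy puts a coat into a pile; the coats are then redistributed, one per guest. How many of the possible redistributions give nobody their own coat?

Let Aᵢ be the assignments in which guest i gets their own coat. We want the size of the complement of A₁∪…∪A_9.
By inclusion–exclusion this is Σ_{j=0}^{9} (−1)^j C(9,j)·(9−j)!.
Computing: 362880 − 362880 + 181440 − 60480 + 15120 − 3024 + 504 − 72 + 9 − 1 = 133496.

133496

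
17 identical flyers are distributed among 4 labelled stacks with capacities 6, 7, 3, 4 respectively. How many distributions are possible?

20

Ignoring the caps, the number of non-negative solutions to x_1+…+x_4 = 17 is C(20,3) = 1140.
Subtract solutions that violate a single cap (substitute x_i' = x_i − (cap_i+1)): x_1 ≥ 7 gives C(13,3) = 286; x_2 ≥ 8 gives C(12,3) = 220; x_3 ≥ 4 gives C(16,3) = 560; x_4 ≥ 5 gives C(15,3) = 455. Together 1521.
Add back pairs where two caps are both exceeded: 10 + 84 + 56 + 56 + 35 + 165 = 406.
Subtract triples: 0 + 0 + 4 + 1 = 5.
By inclusion–exclusion the count is 1140 − 1521 + 406 − 5 = 20.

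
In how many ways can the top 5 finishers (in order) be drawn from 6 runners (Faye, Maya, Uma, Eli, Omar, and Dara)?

This is an ordered selection of 5 from 6: P(6,5).
That gives 6 × 5 × 4 × 3 × 2 = 720.

720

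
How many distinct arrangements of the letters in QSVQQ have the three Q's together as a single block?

Treat the 3 copies of Q as a single block. The multiset to arrange is then {QQQ, S, V}, 3 items in all.
All 3 items are distinct, so there are (3)! = 6 arrangements.

6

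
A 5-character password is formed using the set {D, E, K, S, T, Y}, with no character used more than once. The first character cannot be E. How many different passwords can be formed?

The first character has 6−1 = 5 choices (anything except E).
The remaining 4 characters are filled from the other 5 symbols without repetition: 5 × 4 × 3 × 2 = 120.
Total: 5 × 120 = 600.

600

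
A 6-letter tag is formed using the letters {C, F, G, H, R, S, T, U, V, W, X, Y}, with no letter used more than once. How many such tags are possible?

665280

With no repetition, fill the 6 letters in order: 12 choices, then 11, down to 7.
12 × 11 × 10 × 9 × 8 × 7 = 665280.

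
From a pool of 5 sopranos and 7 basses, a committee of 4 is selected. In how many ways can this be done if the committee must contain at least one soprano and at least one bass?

Unrestricted: C(12,4) = 495 ways to pick any 4 of the 12.
Subtract selections that omit an entire group: no sopranos → C(7,4) = 35; no basses → C(5,4) = 5.
Both groups omitted at once is impossible, so 495 − 40 = 455.

455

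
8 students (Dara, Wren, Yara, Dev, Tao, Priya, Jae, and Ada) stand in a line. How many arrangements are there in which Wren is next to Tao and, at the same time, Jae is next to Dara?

Treat {Wren,Tao} as one block (2 orders) and {Jae,Dara} as another (2 orders).
That leaves 6 units to arrange: 2 × 2 × 6! = 4 × 720 = 2880.

2880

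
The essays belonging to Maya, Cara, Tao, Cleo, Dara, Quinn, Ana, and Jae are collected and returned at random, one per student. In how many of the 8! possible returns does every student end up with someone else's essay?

Let Aᵢ be the assignments in which student i gets their own essay. We want the size of the complement of A₁∪…∪A_8.
By inclusion–exclusion this is Σ_{j=0}^{8} (−1)^j C(8,j)·(8−j)!.
Computing: 40320 − 40320 + 20160 − 6720 + 1680 − 336 + 56 − 8 + 1 = 14833.

14833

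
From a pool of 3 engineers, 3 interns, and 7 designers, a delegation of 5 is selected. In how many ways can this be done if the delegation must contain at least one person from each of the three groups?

Total 5-person selections from all 13: C(13,5) = 1287.
Selections missing a whole group: no engineers → C(10,5) = 252; no interns → C(10,5) = 252; no designers → C(6,5) = 6.
Add back selections omitting two groups (i.e. drawn from a single group): C(3,5) + C(3,5) + C(7,5) = 21.
By inclusion–exclusion: 1287 − 510 + 21 = 798.

798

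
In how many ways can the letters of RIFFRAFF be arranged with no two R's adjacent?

Total arrangements of RIFFRAFF: 8!/(4!·2!) = 840.
If the two R's are adjacent, glue them into one block, leaving 7 items to arrange: (7)!/(4!) = 210 ways.
Subtracting, 840 − 210 = 630 arrangements keep the R's apart.

630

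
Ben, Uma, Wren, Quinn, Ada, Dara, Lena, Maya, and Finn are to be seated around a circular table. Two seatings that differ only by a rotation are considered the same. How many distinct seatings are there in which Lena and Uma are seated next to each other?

Glue Lena and Uma into a block (2 internal orders). Seating 8 units around a circle gives (7)! arrangements.
So 2 × (7)! = 2 × 5040 = 10080.

10080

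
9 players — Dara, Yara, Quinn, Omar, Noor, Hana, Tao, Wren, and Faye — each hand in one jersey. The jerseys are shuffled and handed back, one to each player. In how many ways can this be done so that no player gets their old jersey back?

Count assignments avoiding every fixed point. For any j of the 9 players fixed to their old jersey, the other 9−j can be arranged in (9−j)! ways.
By inclusion–exclusion this is Σ_{j=0}^{9} (−1)^j C(9,j)·(9−j)!.
Computing: 362880 − 362880 + 181440 − 60480 + 15120 − 3024 + 504 − 72 + 9 − 1 = 133496.

133496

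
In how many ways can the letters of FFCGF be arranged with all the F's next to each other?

Treat the 3 copies of F as a single block. The multiset to arrange is then {FFF, C, G}, 3 items in all.
All 3 items are distinct, so there are (3)! = 6 arrangements.

6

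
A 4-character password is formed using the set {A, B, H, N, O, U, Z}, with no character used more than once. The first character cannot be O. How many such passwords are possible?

The first character has 7−1 = 6 choices (anything except O).
The remaining 3 characters are filled from the other 6 symbols without repetition: 6 × 5 × 4 = 120.
Total: 6 × 120 = 720.

720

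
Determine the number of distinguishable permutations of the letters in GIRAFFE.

GIRAFFE has 7 letters with F appearing twice.
The number of distinct arrangements is 7!/(2!) = 5040/2 = 2520.

2520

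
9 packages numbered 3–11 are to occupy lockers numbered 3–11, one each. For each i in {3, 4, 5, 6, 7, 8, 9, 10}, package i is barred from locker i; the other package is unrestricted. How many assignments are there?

148329

Let Aᵢ (for 3 ≤ i ≤ 10) be the placements that put package i in its forbidden locker. Any j of these fix j positions, leaving (9−j)! ways to fill the rest, and there are C(8,j) ways to pick which j.
By inclusion–exclusion, the number of valid placements is Σ_{j=0}^{8} (−1)^j C(8,j)·(9−j)!.
Computing: 362880 − 322560 + 141120 − 40320 + 8400 − 1344 + 168 − 16 + 1 = 148329.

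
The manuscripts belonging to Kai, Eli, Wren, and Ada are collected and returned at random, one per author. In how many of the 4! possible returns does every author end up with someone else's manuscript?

Count assignments avoiding every fixed point. For any j of the 4 authors fixed to their own manuscript, the other 4−j can be arranged in (4−j)! ways.
By inclusion–exclusion this is Σ_{j=0}^{4} (−1)^j C(4,j)·(4−j)!.
Computing: 24 − 24 + 12 − 4 + 1 = 9.

9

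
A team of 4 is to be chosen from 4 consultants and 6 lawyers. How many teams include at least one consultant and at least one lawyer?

Unrestricted: C(10,4) = 210 ways to pick any 4 of the 10.
Subtract selections that omit an entire group: no consultants → C(6,4) = 15; no lawyers → C(4,4) = 1.
Both groups omitted at once is impossible, so 210 − 16 = 194.

194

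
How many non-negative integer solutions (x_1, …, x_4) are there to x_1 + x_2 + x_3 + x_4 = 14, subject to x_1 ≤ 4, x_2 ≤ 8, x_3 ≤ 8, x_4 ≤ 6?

By stars and bars, unrestricted non-negative solutions to x_1+…+x_4 = 14 number C(14+3,3) = 680.
Subtract solutions that violate a single cap (substitute x_i' = x_i − (cap_i+1)): x_1 ≥ 5 gives C(12,3) = 220; x_2 ≥ 9 gives C(8,3) = 56; x_3 ≥ 9 gives C(8,3) = 56; x_4 ≥ 7 gives C(10,3) = 120. Together 452.
Add back pairs where two caps are both exceeded: 1 + 1 + 10 + 0 + 0 + 0 = 12.
By inclusion–exclusion the count is 680 − 452 + 12 = 240.

240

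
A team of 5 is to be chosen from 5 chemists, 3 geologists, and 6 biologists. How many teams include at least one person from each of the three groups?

1365

Total 5-person selections from all 14: C(14,5) = 2002.
Subtract selections that omit an entire group: no chemists → C(9,5) = 126; no geologists → C(11,5) = 462; no biologists → C(8,5) = 56.
Add back selections omitting two groups (i.e. drawn from a single group): C(5,5) + C(3,5) + C(6,5) = 7.
By inclusion–exclusion: 2002 − 644 + 7 = 1365.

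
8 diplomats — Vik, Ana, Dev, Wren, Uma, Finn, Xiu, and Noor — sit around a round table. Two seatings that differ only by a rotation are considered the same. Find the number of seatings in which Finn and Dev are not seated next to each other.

All circular seatings of 8 people number (7)! = 5040.
Seatings with Finn beside Dev: treat them as a block with 2 internal orders, giving 2 × (6)! = 1440.
Subtracting, 5040 − 1440 = 3600.

3600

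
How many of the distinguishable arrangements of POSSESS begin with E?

30

Fix E in the first position and arrange the remaining 6 letters.
Those 6 letters have S appearing 4 times, giving (6)!/(4!) = 30.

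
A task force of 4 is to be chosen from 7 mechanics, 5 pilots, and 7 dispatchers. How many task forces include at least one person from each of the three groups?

With no constraint there are C(19,4) = 3876 possible selections.
Selections missing a whole group: no mechanics → C(12,4) = 495; no pilots → C(14,4) = 1001; no dispatchers → C(12,4) = 495.
Add back selections omitting two groups (i.e. drawn from a single group): C(7,4) + C(5,4) + C(7,4) = 75.
By inclusion–exclusion: 3876 − 1991 + 75 = 1960.

1960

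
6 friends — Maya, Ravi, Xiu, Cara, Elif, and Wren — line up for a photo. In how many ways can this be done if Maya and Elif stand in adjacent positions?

240

Glue Maya and Elif into one block (2 internal orders), leaving 5 units to arrange in a row.
So the count is 2·(5)! = 240.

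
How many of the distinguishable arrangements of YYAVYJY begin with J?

Fix J in the first position and arrange the remaining 6 letters.
Those 6 letters have Y appearing 4 times, giving (6)!/(4!) = 30.

30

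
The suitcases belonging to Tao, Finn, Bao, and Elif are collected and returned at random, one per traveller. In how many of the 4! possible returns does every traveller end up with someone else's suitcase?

9

Count assignments avoiding every fixed point. For any j of the 4 travellers fixed to their own suitcase, the other 4−j can be arranged in (4−j)! ways.
By inclusion–exclusion this is Σ_{j=0}^{4} (−1)^j C(4,j)·(4−j)!.
Computing: 24 − 24 + 12 − 4 + 1 = 9.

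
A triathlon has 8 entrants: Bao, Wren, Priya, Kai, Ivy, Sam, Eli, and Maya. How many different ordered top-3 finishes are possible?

336

There are 8 choices for 1st place, 7 for 2nd, and 6 for 3rd.
That gives 8 × 7 × 6 = 336.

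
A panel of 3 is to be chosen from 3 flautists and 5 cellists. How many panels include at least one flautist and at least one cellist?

45

Total 3-person selections from all 8: C(8,3) = 56.
Selections missing a whole group: no flautists → C(5,3) = 10; no cellists → C(3,3) = 1.
Both groups omitted at once is impossible, so 56 − 11 = 45.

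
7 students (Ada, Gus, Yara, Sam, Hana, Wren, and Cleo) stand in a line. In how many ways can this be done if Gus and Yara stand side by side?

Place the 5 others and the Gus-Yara pair as 6 objects in a line; the pair has 2 internal arrangements.
So the count is 2·(6)! = 1440.

1440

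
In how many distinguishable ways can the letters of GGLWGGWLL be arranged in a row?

1260

Letter multiplicities in GGLWGGWLL: G×4, L×3, W×2.
Dividing 9! = 362880 by 4!·3!·2! = 288 for the repeated letters gives 1260.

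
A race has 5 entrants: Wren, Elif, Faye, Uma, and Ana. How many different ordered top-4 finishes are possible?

120

There are 5 choices for 1st place, 4 for 2nd, and so on down to 2 for position 4.
That gives 5 × 4 × 3 × 2 = 120.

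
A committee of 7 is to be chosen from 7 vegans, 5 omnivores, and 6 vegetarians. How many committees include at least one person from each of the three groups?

28987

With no constraint there are C(18,7) = 31824 possible selections.
Subtract selections that omit an entire group: no vegans → C(11,7) = 330; no omnivores → C(13,7) = 1716; no vegetarians → C(12,7) = 792.
Add back selections omitting two groups (i.e. drawn from a single group): C(7,7) + C(5,7) + C(6,7) = 1.
By inclusion–exclusion: 31824 − 2838 + 1 = 28987.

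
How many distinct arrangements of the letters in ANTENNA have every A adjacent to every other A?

120

Treat the 2 copies of A as a single block. The multiset to arrange is then {AA, E, N, N, N, T}, 6 items in all.
That gives (6)!/(3!) = 120 arrangements.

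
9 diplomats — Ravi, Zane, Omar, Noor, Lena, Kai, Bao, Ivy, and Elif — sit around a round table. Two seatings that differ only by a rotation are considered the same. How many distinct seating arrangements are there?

Around a circle, 9 distinct people have 9!/9 = (8)! = 40320 rotationally distinct seatings.

40320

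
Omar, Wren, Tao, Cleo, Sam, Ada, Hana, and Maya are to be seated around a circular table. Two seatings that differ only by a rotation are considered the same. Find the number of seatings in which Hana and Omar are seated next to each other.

1440

Glue Hana and Omar into a block (2 internal orders). Seating 7 units around a circle gives (6)! arrangements.
So 2 × (6)! = 2 × 720 = 1440.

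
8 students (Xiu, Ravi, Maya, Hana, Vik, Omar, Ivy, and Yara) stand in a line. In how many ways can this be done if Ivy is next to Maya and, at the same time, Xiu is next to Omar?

2880

Treat {Ivy,Maya} as one block (2 orders) and {Xiu,Omar} as another (2 orders).
That leaves 6 units to arrange: 2 × 2 × 6! = 4 × 720 = 2880.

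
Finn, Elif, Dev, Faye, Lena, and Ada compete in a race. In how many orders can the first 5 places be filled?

720

There are 6 choices for 1st place, 5 for 2nd, and so on down to 2 for position 5.
That gives 6 × 5 × 4 × 3 × 2 = 720.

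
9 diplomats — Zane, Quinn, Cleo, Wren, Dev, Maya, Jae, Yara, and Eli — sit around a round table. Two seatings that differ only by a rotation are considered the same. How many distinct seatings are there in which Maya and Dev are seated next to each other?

Glue Maya and Dev into a block (2 internal orders). Seating 8 units around a circle gives (7)! arrangements.
So 2 × (7)! = 2 × 5040 = 10080.

10080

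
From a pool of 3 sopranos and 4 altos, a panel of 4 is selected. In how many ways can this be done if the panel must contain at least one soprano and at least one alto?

Unrestricted: C(7,4) = 35 ways to pick any 4 of the 7.
Subtract selections that omit an entire group: no sopranos → C(4,4) = 1; no altos → C(3,4) = 0.
Both groups omitted at once is impossible, so 35 − 1 = 34.

34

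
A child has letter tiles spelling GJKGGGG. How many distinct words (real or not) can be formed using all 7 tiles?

42

Letter multiplicities in GJKGGGG: G×5, J×1, K×1.
The number of distinct arrangements is 7!/(5!) = 5040/120 = 42.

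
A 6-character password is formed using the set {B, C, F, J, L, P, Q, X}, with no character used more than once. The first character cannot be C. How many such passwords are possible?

17640

The first character has 8−1 = 7 choices (anything except C).
The remaining 5 characters are filled from the other 7 symbols without repetition: 7 × 6 × 5 × 4 × 3 = 2520.
Total: 7 × 2520 = 17640.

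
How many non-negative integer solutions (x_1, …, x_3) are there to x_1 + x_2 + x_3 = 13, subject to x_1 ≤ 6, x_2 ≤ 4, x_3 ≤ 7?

15

Without the upper bounds there are C(15,2) = 105 ways to split 13 among 3 variables.
Subtract solutions that violate a single cap (substitute x_i' = x_i − (cap_i+1)): x_1 ≥ 7 gives C(8,2) = 28; x_2 ≥ 5 gives C(10,2) = 45; x_3 ≥ 8 gives C(7,2) = 21. Together 94.
Add back pairs where two caps are both exceeded: 3 + 0 + 1 = 4.
By inclusion–exclusion the count is 105 − 94 + 4 = 15.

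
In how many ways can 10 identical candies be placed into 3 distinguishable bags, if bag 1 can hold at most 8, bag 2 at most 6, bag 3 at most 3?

25

Ignoring the caps, the number of non-negative solutions to x_1+…+x_3 = 10 is C(12,2) = 66.
Subtract solutions that violate a single cap (substitute x_i' = x_i − (cap_i+1)): x_1 ≥ 9 gives C(3,2) = 3; x_2 ≥ 7 gives C(5,2) = 10; x_3 ≥ 4 gives C(8,2) = 28. Together 41.
No two caps can be exceeded simultaneously, so the pair terms are all 0.
By inclusion–exclusion the count is 66 − 41 + 0 = 25.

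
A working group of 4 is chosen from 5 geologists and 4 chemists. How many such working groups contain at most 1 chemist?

45

Split by how many chemists are chosen (0 through 1).
Sum: C(4,0)·C(5,4) + C(4,1)·C(5,3) = 5 + 40 = 45.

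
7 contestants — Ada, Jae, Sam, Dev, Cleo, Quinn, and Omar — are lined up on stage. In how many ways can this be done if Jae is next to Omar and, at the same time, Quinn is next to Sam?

480

Treat {Jae,Omar} as one block (2 orders) and {Quinn,Sam} as another (2 orders).
That leaves 5 units to arrange: 2 × 2 × 5! = 4 × 120 = 480.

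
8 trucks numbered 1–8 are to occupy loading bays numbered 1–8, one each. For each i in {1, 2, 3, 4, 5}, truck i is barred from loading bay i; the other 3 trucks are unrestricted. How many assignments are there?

Let Aᵢ (for 1 ≤ i ≤ 5) be the placements that put truck i in its forbidden loading bay. Any j of these fix j positions, leaving (8−j)! ways to fill the rest, and there are C(5,j) ways to pick which j.
By inclusion–exclusion, the number of valid placements is Σ_{j=0}^{5} (−1)^j C(5,j)·(8−j)!.
Computing: 40320 − 25200 + 7200 − 1200 + 120 − 6 = 21234.

21234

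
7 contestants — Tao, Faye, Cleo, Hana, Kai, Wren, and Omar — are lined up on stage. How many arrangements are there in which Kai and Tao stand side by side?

1440

Glue Kai and Tao into one block (2 internal orders), leaving 6 units to arrange in a row.
That gives 2 × 6! = 2 × 720 = 1440.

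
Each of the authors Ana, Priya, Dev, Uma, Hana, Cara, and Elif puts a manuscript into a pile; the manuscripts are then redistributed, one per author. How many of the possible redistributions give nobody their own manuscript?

Let Aᵢ be the assignments in which author i gets their own manuscript. We want the size of the complement of A₁∪…∪A_7.
By inclusion–exclusion this is Σ_{j=0}^{7} (−1)^j C(7,j)·(7−j)!.
Computing: 5040 − 5040 + 2520 − 840 + 210 − 42 + 7 − 1 = 1854.

1854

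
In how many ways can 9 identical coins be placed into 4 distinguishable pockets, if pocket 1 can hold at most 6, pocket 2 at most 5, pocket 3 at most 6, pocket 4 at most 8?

Ignoring the caps, the number of non-negative solutions to x_1+…+x_4 = 9 is C(12,3) = 220.
Subtract solutions that violate a single cap (substitute x_i' = x_i − (cap_i+1)): x_1 ≥ 7 gives C(5,3) = 10; x_2 ≥ 6 gives C(6,3) = 20; x_3 ≥ 7 gives C(5,3) = 10; x_4 ≥ 9 gives C(3,3) = 1. Together 41.
No two caps can be exceeded simultaneously, so the pair terms are all 0.
By inclusion–exclusion the count is 220 − 41 + 0 = 179.

179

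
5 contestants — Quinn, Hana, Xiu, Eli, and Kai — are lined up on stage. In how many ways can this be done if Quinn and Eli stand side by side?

48

Place the 3 others and the Quinn-Eli pair as 4 objects in a line; the pair has 2 internal arrangements.
That gives 2 × 4! = 2 × 24 = 48.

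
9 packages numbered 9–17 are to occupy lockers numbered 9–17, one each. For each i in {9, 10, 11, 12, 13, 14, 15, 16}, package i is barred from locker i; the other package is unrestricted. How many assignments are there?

Let Aᵢ (for 9 ≤ i ≤ 16) be the placements that put package i in its forbidden locker. Any j of these fix j positions, leaving (9−j)! ways to fill the rest, and there are C(8,j) ways to pick which j.
By inclusion–exclusion, the number of valid placements is Σ_{j=0}^{8} (−1)^j C(8,j)·(9−j)!.
Computing: 362880 − 322560 + 141120 − 40320 + 8400 − 1344 + 168 − 16 + 1 = 148329.

148329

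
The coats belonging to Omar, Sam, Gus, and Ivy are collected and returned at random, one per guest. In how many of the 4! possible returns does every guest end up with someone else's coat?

9

This is the derangement count D_4: permutations of 4 items with no fixed point.
By inclusion–exclusion this is Σ_{j=0}^{4} (−1)^j C(4,j)·(4−j)!.
Computing: 24 − 24 + 12 − 4 + 1 = 9.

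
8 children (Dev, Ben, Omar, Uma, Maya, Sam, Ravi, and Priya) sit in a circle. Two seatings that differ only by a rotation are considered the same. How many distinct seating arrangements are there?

5040

Around a circle, 8 distinct people have 8!/8 = (7)! = 5040 rotationally distinct seatings.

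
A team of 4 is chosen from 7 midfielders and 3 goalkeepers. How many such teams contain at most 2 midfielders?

Split by how many midfielders are chosen (0 through 2).
Sum: C(7,0)·C(3,4) + C(7,1)·C(3,3) + C(7,2)·C(3,2) = 0 + 7 + 63 = 70.

70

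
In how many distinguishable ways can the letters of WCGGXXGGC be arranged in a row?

3780

Letter multiplicities in WCGGXXGGC: C×2, G×4, W×1, X×2.
The number of distinct arrangements is 9!/(4!·2!·2!) = 362880/96 = 3780.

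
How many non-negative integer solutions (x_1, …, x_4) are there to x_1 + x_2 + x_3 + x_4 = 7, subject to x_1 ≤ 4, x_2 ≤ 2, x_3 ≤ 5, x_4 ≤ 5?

Ignoring the caps, the number of non-negative solutions to x_1+…+x_4 = 7 is C(10,3) = 120.
Subtract solutions that violate a single cap (substitute x_i' = x_i − (cap_i+1)): x_1 ≥ 5 gives C(5,3) = 10; x_2 ≥ 3 gives C(7,3) = 35; x_3 ≥ 6 gives C(4,3) = 4; x_4 ≥ 6 gives C(4,3) = 4. Together 53.
No two caps can be exceeded simultaneously, so the pair terms are all 0.
By inclusion–exclusion the count is 120 − 53 + 0 = 67.

67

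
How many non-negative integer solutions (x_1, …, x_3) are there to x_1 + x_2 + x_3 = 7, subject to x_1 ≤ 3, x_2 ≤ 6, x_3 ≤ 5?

22

Ignoring the caps, the number of non-negative solutions to x_1+…+x_3 = 7 is C(9,2) = 36.
Subtract solutions that violate a single cap (substitute x_i' = x_i − (cap_i+1)): x_1 ≥ 4 gives C(5,2) = 10; x_2 ≥ 7 gives C(2,2) = 1; x_3 ≥ 6 gives C(3,2) = 3. Together 14.
No two caps can be exceeded simultaneously, so the pair terms are all 0.
By inclusion–exclusion the count is 36 − 14 + 0 = 22.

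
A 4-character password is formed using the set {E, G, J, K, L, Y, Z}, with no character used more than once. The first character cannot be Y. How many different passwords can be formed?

720

The first character has 7−1 = 6 choices (anything except Y).
The remaining 3 characters are filled from the other 6 symbols without repetition: 6 × 5 × 4 = 120.
Total: 6 × 120 = 720.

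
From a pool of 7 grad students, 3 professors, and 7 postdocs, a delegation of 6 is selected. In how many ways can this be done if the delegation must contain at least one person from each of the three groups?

8967

Unrestricted: C(17,6) = 12376 ways to pick any 6 of the 17.
Selections missing a whole group: no grad students → C(10,6) = 210; no professors → C(14,6) = 3003; no postdocs → C(10,6) = 210.
Add back selections omitting two groups (i.e. drawn from a single group): C(7,6) + C(3,6) + C(7,6) = 14.
By inclusion–exclusion: 12376 − 3423 + 14 = 8967.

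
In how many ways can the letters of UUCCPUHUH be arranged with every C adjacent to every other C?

840

Treat the 2 copies of C as a single block. The multiset to arrange is then {CC, H, H, P, U, U, U, U}, 8 items in all.
That gives (8)!/(4!·2!) = 840 arrangements.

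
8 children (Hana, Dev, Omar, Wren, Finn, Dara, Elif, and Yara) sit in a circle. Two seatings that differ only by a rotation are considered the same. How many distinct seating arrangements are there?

Fix one person's seat to break rotational symmetry; the remaining 7 people can be arranged in (7)! = 5040 ways.

5040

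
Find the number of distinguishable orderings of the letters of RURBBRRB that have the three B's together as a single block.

Treat the 3 copies of B as a single block. The multiset to arrange is then {BBB, R, R, R, R, U}, 6 items in all.
That gives (6)!/(4!) = 30 arrangements.

30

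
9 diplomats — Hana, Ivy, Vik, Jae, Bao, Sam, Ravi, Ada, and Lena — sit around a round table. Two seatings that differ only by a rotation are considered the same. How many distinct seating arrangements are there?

Fix one person's seat to break rotational symmetry; the remaining 8 people can be arranged in (8)! = 40320 ways.

40320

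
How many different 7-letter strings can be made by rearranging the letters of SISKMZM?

1260

Letter multiplicities in SISKMZM: I×1, K×1, M×2, S×2, Z×1.
Dividing 7! = 5040 by 2!·2! = 4 for the repeated letters gives 1260.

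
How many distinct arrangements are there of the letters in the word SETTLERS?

5040

SETTLERS has 8 letters with E appearing twice, S appearing twice, and T appearing twice.
Dividing 8! = 40320 by 2!·2!·2! = 8 for the repeated letters gives 5040.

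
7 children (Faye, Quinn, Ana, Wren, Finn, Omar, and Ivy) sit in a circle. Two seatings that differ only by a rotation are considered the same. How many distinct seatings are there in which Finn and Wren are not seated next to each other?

All circular seatings of 7 people number (6)! = 720.
Seatings with Finn beside Wren: treat them as a block with 2 internal orders, giving 2 × (5)! = 240.
Subtracting, 720 − 240 = 480.

480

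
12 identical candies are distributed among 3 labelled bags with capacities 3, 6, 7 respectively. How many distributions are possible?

Without the upper bounds there are C(14,2) = 91 ways to split 12 among 3 bags.
Subtract solutions that violate a single cap (substitute x_i' = x_i − (cap_i+1)): x_1 ≥ 4 gives C(10,2) = 45; x_2 ≥ 7 gives C(7,2) = 21; x_3 ≥ 8 gives C(6,2) = 15. Together 81.
Add back pairs where two caps are both exceeded: 3 + 1 + 0 = 4.
By inclusion–exclusion the count is 91 − 81 + 4 = 14.

14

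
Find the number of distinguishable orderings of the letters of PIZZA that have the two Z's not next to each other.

There are 5!/(2!) = 60 arrangements of PIZZA in total.
Arrangements with the Z's together: treat ZZ as one letter, giving (4)! = 24.
Subtracting, 60 − 24 = 36 arrangements keep the Z's apart.

36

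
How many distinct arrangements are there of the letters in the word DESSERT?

1260

The 7 letters of DESSERT have repeats: E appearing twice and S appearing twice.
The number of distinct arrangements is 7!/(2!·2!) = 5040/4 = 1260.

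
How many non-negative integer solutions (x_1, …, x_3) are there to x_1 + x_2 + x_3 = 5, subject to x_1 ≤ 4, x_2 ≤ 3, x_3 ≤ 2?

11

By stars and bars, unrestricted non-negative solutions to x_1+…+x_3 = 5 number C(5+2,2) = 21.
Subtract solutions that violate a single cap (substitute x_i' = x_i − (cap_i+1)): x_1 ≥ 5 gives C(2,2) = 1; x_2 ≥ 4 gives C(3,2) = 3; x_3 ≥ 3 gives C(4,2) = 6. Together 10.
No two caps can be exceeded simultaneously, so the pair terms are all 0.
By inclusion–exclusion the count is 21 − 10 + 0 = 11.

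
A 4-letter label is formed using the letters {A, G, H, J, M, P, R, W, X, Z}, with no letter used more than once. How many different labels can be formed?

Choose and order 4 of the 10 symbols: the first letter has 10 options, the next 9, then 8, 7.
10 × 9 × 8 × 7 = 5040.

5040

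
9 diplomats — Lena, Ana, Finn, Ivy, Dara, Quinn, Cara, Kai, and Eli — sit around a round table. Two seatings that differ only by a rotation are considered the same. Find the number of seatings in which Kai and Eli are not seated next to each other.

All circular seatings of 9 people number (8)! = 40320.
Those with Kai next to Eli: fuse the pair into one unit and seat 8 units around a circle — 2·(7)! = 10080.
Subtracting, 40320 − 10080 = 30240.

30240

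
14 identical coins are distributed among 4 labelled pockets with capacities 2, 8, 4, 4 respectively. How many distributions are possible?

Without the upper bounds there are C(17,3) = 680 ways to split 14 among 4 pockets.
Subtract solutions that violate a single cap (substitute x_i' = x_i − (cap_i+1)): x_1 ≥ 3 gives C(14,3) = 364; x_2 ≥ 9 gives C(8,3) = 56; x_3 ≥ 5 gives C(12,3) = 220; x_4 ≥ 5 gives C(12,3) = 220. Together 860.
Add back pairs where two caps are both exceeded: 10 + 84 + 84 + 1 + 1 + 35 = 215.
Subtract triples: 0 + 0 + 4 + 0 = 4.
By inclusion–exclusion the count is 680 − 860 + 215 − 4 = 31.

31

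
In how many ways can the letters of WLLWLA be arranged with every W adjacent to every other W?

Treat the 2 copies of W as a single block. The multiset to arrange is then {WW, A, L, L, L}, 5 items in all.
That gives (5)!/(3!) = 20 arrangements.

20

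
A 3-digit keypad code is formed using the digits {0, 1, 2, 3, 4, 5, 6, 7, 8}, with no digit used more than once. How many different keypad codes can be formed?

504

Choose and order 3 of the 9 symbols: the first digit has 9 options, the next 8, then 7.
9 × 8 × 7 = 504.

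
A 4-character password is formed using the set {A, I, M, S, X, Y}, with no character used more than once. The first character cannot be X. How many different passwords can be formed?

300

The first character has 6−1 = 5 choices (anything except X).
The remaining 3 characters are filled from the other 5 symbols without repetition: 5 × 4 × 3 = 60.
Total: 5 × 60 = 300.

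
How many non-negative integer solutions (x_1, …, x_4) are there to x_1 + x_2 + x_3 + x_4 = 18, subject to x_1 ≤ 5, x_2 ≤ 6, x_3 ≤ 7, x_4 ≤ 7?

Without the upper bounds there are C(21,3) = 1330 ways to split 18 among 4 variables.
Subtract solutions that violate a single cap (substitute x_i' = x_i − (cap_i+1)): x_1 ≥ 6 gives C(15,3) = 455; x_2 ≥ 7 gives C(14,3) = 364; x_3 ≥ 8 gives C(13,3) = 286; x_4 ≥ 8 gives C(13,3) = 286. Together 1391.
Add back pairs where two caps are both exceeded: 56 + 35 + 35 + 20 + 20 + 10 = 176.
By inclusion–exclusion the count is 1330 − 1391 + 176 = 115.

115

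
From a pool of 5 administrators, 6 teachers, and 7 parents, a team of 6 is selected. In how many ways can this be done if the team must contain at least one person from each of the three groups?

15470

Total 6-person selections from all 18: C(18,6) = 18564.
Selections missing a whole group: no administrators → C(13,6) = 1716; no teachers → C(12,6) = 924; no parents → C(11,6) = 462.
Add back selections omitting two groups (i.e. drawn from a single group): C(5,6) + C(6,6) + C(7,6) = 8.
By inclusion–exclusion: 18564 − 3102 + 8 = 15470.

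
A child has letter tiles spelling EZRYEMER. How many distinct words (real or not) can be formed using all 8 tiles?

EZRYEMER has 8 letters with E appearing 3 times and R appearing twice.
So there are 8! / (3!·2!) = 3360 distinguishable arrangements.

3360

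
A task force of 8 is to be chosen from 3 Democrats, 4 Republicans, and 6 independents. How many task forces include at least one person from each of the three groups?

1233

Total 8-person selections from all 13: C(13,8) = 1287.
Subtract selections that omit an entire group: no Democrats → C(10,8) = 45; no Republicans → C(9,8) = 9; no independents → C(7,8) = 0.
Add back selections omitting two groups (i.e. drawn from a single group): C(3,8) + C(4,8) + C(6,8) = 0.
By inclusion–exclusion: 1287 − 54 + 0 = 1233.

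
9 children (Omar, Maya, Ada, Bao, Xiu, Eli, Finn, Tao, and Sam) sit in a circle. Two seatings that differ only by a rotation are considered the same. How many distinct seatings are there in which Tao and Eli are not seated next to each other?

Without the restriction there are (8)! = 40320 seatings.
Seatings with Tao beside Eli: treat them as a block with 2 internal orders, giving 2 × (7)! = 10080.
Subtracting, 40320 − 10080 = 30240.

30240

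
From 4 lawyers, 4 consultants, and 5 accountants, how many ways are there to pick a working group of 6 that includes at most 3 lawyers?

Split by how many lawyers are chosen (0 through 3).
Sum: C(4,0)·C(9,6) + C(4,1)·C(9,5) + C(4,2)·C(9,4) + C(4,3)·C(9,3) = 84 + 504 + 756 + 336 = 1680.

1680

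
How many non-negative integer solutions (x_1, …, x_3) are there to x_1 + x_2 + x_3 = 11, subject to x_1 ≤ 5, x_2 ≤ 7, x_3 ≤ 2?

9

By stars and bars, unrestricted non-negative solutions to x_1+…+x_3 = 11 number C(11+2,2) = 78.
Subtract solutions that violate a single cap (substitute x_i' = x_i − (cap_i+1)): x_1 ≥ 6 gives C(7,2) = 21; x_2 ≥ 8 gives C(5,2) = 10; x_3 ≥ 3 gives C(10,2) = 45. Together 76.
Add back pairs where two caps are both exceeded: 0 + 6 + 1 = 7.
By inclusion–exclusion the count is 78 − 76 + 7 = 9.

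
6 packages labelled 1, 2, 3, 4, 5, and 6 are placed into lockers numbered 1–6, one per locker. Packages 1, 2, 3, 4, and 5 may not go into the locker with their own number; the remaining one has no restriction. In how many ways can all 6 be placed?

309

Let Aᵢ (for 1 ≤ i ≤ 5) be the placements that put package i in its forbidden locker. Any j of these fix j positions, leaving (6−j)! ways to fill the rest, and there are C(5,j) ways to pick which j.
By inclusion–exclusion, the number of valid placements is Σ_{j=0}^{5} (−1)^j C(5,j)·(6−j)!.
Computing: 720 − 600 + 240 − 60 + 10 − 1 = 309.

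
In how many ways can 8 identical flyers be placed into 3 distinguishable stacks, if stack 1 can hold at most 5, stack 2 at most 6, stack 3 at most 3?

21

Without the upper bounds there are C(10,2) = 45 ways to split 8 among 3 stacks.
Subtract solutions that violate a single cap (substitute x_i' = x_i − (cap_i+1)): x_1 ≥ 6 gives C(4,2) = 6; x_2 ≥ 7 gives C(3,2) = 3; x_3 ≥ 4 gives C(6,2) = 15. Together 24.
No two caps can be exceeded simultaneously, so the pair terms are all 0.
By inclusion–exclusion the count is 45 − 24 + 0 = 21.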